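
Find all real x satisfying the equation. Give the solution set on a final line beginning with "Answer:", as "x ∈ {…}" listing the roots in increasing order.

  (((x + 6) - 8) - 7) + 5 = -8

Step 1. [(((x + 6) - 8) - 7) + 5 = -8] the outer +5 inverts by subtracting 5, so sub: ((x + 6) - 8) - 7 = -13.
Step 2. [((x + 6) - 8) - 7 = -13] the outer -7 inverts by adding 7, so sub: (x + 6) - 8 = -6.
Step 3. [(x + 6) - 8 = -6] peel the -8: add 8 from each side ⇒ sub: x + 6 = 2.
Step 4. [x + 6 = 2] +6 is outermost — subtract 6 both sides. So sub: x = -4.

Answer: x ∈ {-4}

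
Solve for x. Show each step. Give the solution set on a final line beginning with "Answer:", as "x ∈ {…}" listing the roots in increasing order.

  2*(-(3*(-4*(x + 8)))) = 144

Step 1. [2*(-(3*(-4*(x + 8)))) = 144] divide by the outer 2, so div: -(3*(-4*(x + 8))) = 72.
Step 2. [-(3*(-4*(x + 8))) = 72] LHS negated; negate both sides, so neg: 3*(-4*(x + 8)) = -72.
Step 3. [3*(-4*(x + 8)) = -72] 3 out front; divide by 3. So div: -4*(x + 8) = -24.
Step 4. [-4*(x + 8) = -24] leading coefficient -4: divide by -4 ⇒ div: x + 8 = 6.
Step 5. [x + 8 = 6] peel the +8: subtract 8 from each side. So sub: x = -2.

Answer: x ∈ {-2}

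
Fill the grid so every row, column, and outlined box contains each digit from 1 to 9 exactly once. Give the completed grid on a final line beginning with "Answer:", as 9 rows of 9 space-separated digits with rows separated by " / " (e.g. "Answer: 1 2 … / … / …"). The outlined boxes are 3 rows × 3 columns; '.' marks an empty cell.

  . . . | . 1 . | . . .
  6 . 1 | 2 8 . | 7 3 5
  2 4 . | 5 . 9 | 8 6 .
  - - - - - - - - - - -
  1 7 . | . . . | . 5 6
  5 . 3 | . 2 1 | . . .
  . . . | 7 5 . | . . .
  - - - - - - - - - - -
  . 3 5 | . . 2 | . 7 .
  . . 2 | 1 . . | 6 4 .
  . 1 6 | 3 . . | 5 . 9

Step 1. [r4c7∈{2,3,4,9}] r4c7 is the only open cell in row 4 admitting 2. So r4c7=2.
Step 2. [r2c2∈{9}] nothing but 9 survives at r2c2 ⇒ r2c2=9.
Step 3. [r8c2∈{8}] r8c2 is down to just 8 ⇒ r8c2=8.
Step 4. [r2c6∈{4}] only 4 remains possible at r2c6 ⇒ r2c6=4.
Step 5. [r6c7∈{1,3,4,9}] across col 7, 3 lands solely at r6c7. So r6c7=3.
Step 6. [r6c8∈{1,8,9}] in col 8, 1 fits only at r6c8. So r6c8=1.
Step 7. [r1c4∈{6}] r1c4 has the single candidate 6, so r1c4=6.
Step 8. [r3c5∈{3,7}] across row 3, 3 lands solely at r3c5, so r3c5=3.
Step 9. [r1c6∈{7}] only 7 remains possible at r1c6 ⇒ r1c6=7.
Step 10. [r9c6∈{8}] only 8 remains possible at r9c6 ⇒ r9c6=8.
Step 11. [r5c8∈{8,9}] col 8 places 8 nowhere but r5c8. So r5c8=8.
Step 12. [r6c9∈{4}] r6c9 is down to just 4, so r6c9=4.
Step 13. [r5c4∈{4,9}] 4 has one home in row 5: r5c4, so r5c4=4.
Step 14. [r7c4∈{9}] r7c4 has the single candidate 9 ⇒ r7c4=9.
Step 15. [r1c3∈{8}] r1c3 is down to just 8, so r1c3=8.
Step 16. [r6c3∈{9}] nothing but 9 survives at r6c3 ⇒ r6c3=9.
Step 17. [r7c1∈{4}] r7c1's peers cover all but 4. So r7c1=4.
Step 18. [r9c1∈{7}] r9c1 is down to just 7. So r9c1=7.
Step 19. [r1c8∈{2,9}] r1c8 is the only open cell in col 8 admitting 9 ⇒ r1c8=9.
Step 20. [r7c7∈{1}] nothing but 1 survives at r7c7, so r7c7=1.
Step 21. [r5c2∈{6}] r5c2's peers cover all but 6, so r5c2=6.
Step 22. [r5c9∈{7}] r5c9's peers cover all but 7. So r5c9=7.
Step 23. [r3c3∈{7}] only 7 remains possible at r3c3. So r3c3=7.
Step 24. [r6c1∈{8}] only 8 remains possible at r6c1, so r6c1=8.
Step 25. [r8c1∈{9}] nothing but 9 survives at r8c1. So r8c1=9.
Step 26. [r4c4∈{8}] r4c4 is down to just 8, so r4c4=8.
Step 27. [r4c6∈{3}] nothing but 3 survives at r4c6. So r4c6=3.
Step 28. [r9c8∈{2}] r9c8 has the single candidate 2. So r9c8=2.
Step 29. [r5c7∈{9}] r5c7's peers cover all but 9, so r5c7=9.
Step 30. [r1c2∈{5}] r1c2 has the single candidate 5 ⇒ r1c2=5.
Step 31. [r8c5∈{7}] nothing but 7 survives at r8c5. So r8c5=7.
Step 32. [r1c9∈{2}] r1c9's peers cover all but 2 ⇒ r1c9=2.
Step 33. [r7c9∈{8}] only 8 remains possible at r7c9 ⇒ r7c9=8.
Step 34. [r8c9∈{3}] nothing but 3 survives at r8c9, so r8c9=3.
Step 35. [r9c5∈{4}] r9c5 has the single candidate 4, so r9c5=4.
Step 36. [r6c6∈{6}] r6c6's peers cover all but 6 ⇒ r6c6=6.
Step 37. [r4c5∈{9}] r4c5's peers cover all but 9, so r4c5=9.
Step 38. [r4c3∈{4}] r4c3 has the single candidate 4 ⇒ r4c3=4.
Step 39. [r3c9∈{1}] nothing but 1 survives at r3c9 ⇒ r3c9=1.
Step 40. [r6c2∈{2}] r6c2 is down to just 2, so r6c2=2.
Step 41. [r1c1∈{3}] r1c1 has the single candidate 3, so r1c1=3.
Step 42. [r8c6∈{5}] r8c6 is down to just 5, so r8c6=5.
Step 43. [r1c7∈{4}] r1c7 has the single candidate 4, so r1c7=4.
Step 44. [r7c5∈{6}] r7c5 is down to just 6, so r7c5=6.

Answer: 3 5 8 6 1 7 4 9 2 / 6 9 1 2 8 4 7 3 5 / 2 4 7 5 3 9 8 6 1 / 1 7 4 8 9 3 2 5 6 / 5 6 3 4 2 1 9 8 7 / 8 2 9 7 5 6 3 1 4 / 4 3 5 9 6 2 1 7 8 / 9 8 2 1 7 5 6 4 3 / 7 1 6 3 4 8 5 2 9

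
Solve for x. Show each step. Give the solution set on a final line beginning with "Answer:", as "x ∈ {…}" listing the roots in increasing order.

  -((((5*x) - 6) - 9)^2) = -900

Step 1. [-((((5*x) - 6) - 9)^2) = -900] LHS negated; negate both sides, so neg: (((5*x) - 6) - 9)^2 = 900.
Step 2. [(((5*x) - 6) - 9)^2 = 900] √ both sides: 900 ≥ 0 gives two branches ⇒ sqrt: ((5*x) - 6) - 9 = 30 or -30.
Step 3. [((5*x) - 6) - 9 = 30 or -30] -9 is outermost — add 9 both sides. So sub: (5*x) - 6 = 39 or -21.
Step 4. [(5*x) - 6 = 39 or -21] -6 is outermost — add 6 both sides. So sub: 5*x = 45 or -15.
Step 5. [5*x = 45 or -15] 5 out front; divide by 5, so div: x = 9 or -3.

Answer: x ∈ {-3, 9}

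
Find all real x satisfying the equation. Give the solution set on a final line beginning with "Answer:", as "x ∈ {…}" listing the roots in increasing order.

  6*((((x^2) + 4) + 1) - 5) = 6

Step 1. [6*((((x^2) + 4) + 1) - 5) = 6] leading coefficient 6: divide by 6. So div: (((x^2) + 4) + 1) - 5 = 1.
Step 2. [(((x^2) + 4) + 1) - 5 = 1] 5 comes off first (add 5). So sub: ((x^2) + 4) + 1 = 6.
Step 3. [((x^2) + 4) + 1 = 6] peel the +1: subtract 1 from each side. So sub: (x^2) + 4 = 5.
Step 4. [(x^2) + 4 = 5] the outer +4 inverts by subtracting 4. So sub: x^2 = 1.
Step 5. [x^2 = 1] √ both sides: 1 ≥ 0 gives two branches, so sqrt: x = 1 or -1.

Answer: x ∈ {-1, 1}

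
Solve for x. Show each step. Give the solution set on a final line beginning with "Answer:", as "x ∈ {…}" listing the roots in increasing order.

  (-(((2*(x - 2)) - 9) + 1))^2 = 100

Step 1. [(-(((2*(x - 2)) - 9) + 1))^2 = 100] √ both sides: 100 ≥ 0 gives two branches ⇒ sqrt: -(((2*(x - 2)) - 9) + 1) = 10 or -10.
Step 2. [-(((2*(x - 2)) - 9) + 1) = 10 or -10] leading − — multiply by −1. So neg: ((2*(x - 2)) - 9) + 1 = -10 or 10.
Step 3. [((2*(x - 2)) - 9) + 1 = -10 or 10] +1 is outermost — subtract 1 both sides. So sub: (2*(x - 2)) - 9 = -11 or 9.
Step 4. [(2*(x - 2)) - 9 = -11 or 9] add 9: x sits inside (… - 9). So sub: 2*(x - 2) = -2 or 18.
Step 5. [2*(x - 2) = -2 or 18] LHS = 2·(…); ÷2 both sides. So div: x - 2 = -1 or 9.
Step 6. [x - 2 = -1 or 9] 2 comes off first (add 2), so sub: x = 1 or 11.

Answer: x ∈ {1, 11}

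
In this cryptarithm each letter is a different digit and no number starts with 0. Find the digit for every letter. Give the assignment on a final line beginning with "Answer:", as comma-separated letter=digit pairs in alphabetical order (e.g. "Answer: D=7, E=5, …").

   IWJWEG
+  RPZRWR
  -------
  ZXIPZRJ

Step 1. [col 1: G + R ≡ J (mod 10)] several values work for J in column 1 (G + R ≡ J (mod 10), carry-in 0); try J=7, so J=7.
Step 2. [col 1: G + R ≡ J (mod 10)] G=3 is one option consistent with column 1 (G + R ≡ J (mod 10), carry-in 0) — take it, so G=3.
Step 3. [Z] adding two 6-digit numbers gives at most 6+1 digits, and here it does — Z is that final carry and must be 1 ⇒ Z=1.
Step 4. [col 1: G + R ≡ J (mod 10)] from column 1 (G=3, J=7, carry-in 0, digits 1,3,7 already taken and all letters distinct): R must equal 4. So R=4.
Step 5. [col 2: E + W ≡ R (mod 10)] column 2 (E + W ≡ R (mod 10), carry-in 0) doesn't pin W yet; pick W=6 and continue, so W=6.
Step 6. [col 2: E + W ≡ R (mod 10)] from column 2 (W=6, R=4, carry-in 0, digits 1,3,4,6,7 already taken and all letters distinct): E must equal 8, so E=8.
Step 7. [col 4: J + Z ≡ P (mod 10)] from column 4 (J=7, Z=1, carry-in 1, digits 1,3,4,6,7,8 already taken and all letters distinct): P must equal 9. So P=9.
Step 8. [col 5: W + P ≡ I (mod 10)] in column 5 we have W+P≡I with carry-in 0; given W=6, P=9 and digits 1,3,4,6,7,8,9 already taken and all letters distinct, that pins I to 5 ⇒ I=5.
Step 9. [col 6: I + R ≡ X (mod 10)] column 6: given I=5, R=4, carry-in 1, and digits 1,3,4,5,6,7,8,9 already taken and all letters distinct, I+R≡X (mod 10) forces X=0, so X=0.

Answer: E=8, G=3, I=5, J=7, P=9, R=4, W=6, X=0, Z=1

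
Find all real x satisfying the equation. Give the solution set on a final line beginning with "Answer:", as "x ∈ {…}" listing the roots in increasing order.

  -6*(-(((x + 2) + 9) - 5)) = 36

Step 1. [-6*(-(((x + 2) + 9) - 5)) = 36] -6·(inner) — divide through by -6. So div: -(((x + 2) + 9) - 5) = -6.
Step 2. [-(((x + 2) + 9) - 5) = -6] LHS negated; negate both sides. So neg: ((x + 2) + 9) - 5 = 6.
Step 3. [((x + 2) + 9) - 5 = 6] -5 is outermost — add 5 both sides, so sub: (x + 2) + 9 = 11.
Step 4. [(x + 2) + 9 = 11] peel the +9: subtract 9 from each side ⇒ sub: x + 2 = 2.
Step 5. [x + 2 = 2] +2 is outermost — subtract 2 both sides, so sub: x = 0.

Answer: x ∈ {0}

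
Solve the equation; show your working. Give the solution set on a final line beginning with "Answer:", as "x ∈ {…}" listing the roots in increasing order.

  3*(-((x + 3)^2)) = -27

Step 1. [3*(-((x + 3)^2)) = -27] 3 out front; divide by 3 ⇒ div: -((x + 3)^2) = -9.
Step 2. [-((x + 3)^2) = -9] leading − — multiply by −1, so neg: (x + 3)^2 = 9.
Step 3. [(x + 3)^2 = 9] √ both sides: 9 ≥ 0 gives two branches ⇒ sqrt: x + 3 = 3 or -3.
Step 4. [x + 3 = 3 or -3] subtract 3: x sits inside (… + 3). So sub: x = 0 or -6.

Answer: x ∈ {-6, 0}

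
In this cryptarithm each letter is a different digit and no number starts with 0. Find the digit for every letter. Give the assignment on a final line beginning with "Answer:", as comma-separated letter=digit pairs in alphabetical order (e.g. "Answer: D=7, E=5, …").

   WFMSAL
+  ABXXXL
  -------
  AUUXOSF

Step 1. [col 1: L + L ≡ F (mod 10)] F=4 is one option consistent with column 1 (L + L ≡ F (mod 10), carry-in 0) — take it. So F=4.
Step 2. [col 1: L + L ≡ F (mod 10)] column 1 (L + L ≡ F (mod 10), carry-in 0) doesn't pin L yet; pick L=2 and continue ⇒ L=2.
Step 3. [col 2: A + X ≡ S (mod 10)] column 2 (A + X ≡ S (mod 10), carry-in 0) doesn't pin A yet; pick A=1 and continue. So A=1.
Step 4. [col 2: A + X ≡ S (mod 10)] column 2 (A + X ≡ S (mod 10), carry-in 0) doesn't pin S yet; pick S=7 and continue. So S=7.
Step 5. [col 2: A + X ≡ S (mod 10)] in column 2 we have A+X≡S with carry-in 0; given A=1, S=7 and digits 1,2,4,7 already taken and all letters distinct, that pins X to 6, so X=6.
Step 6. [col 3: S + X ≡ O (mod 10)] in column 3 we have S+X≡O with carry-in 0; given S=7, X=6 and digits 1,2,4,6,7 already taken and all letters distinct, that pins O to 3 ⇒ O=3.
Step 7. [col 4: M + X ≡ X (mod 10)] column 4 reads M+X+carry(1)=X with X=6; with digits 1,2,3,4,6,7 already taken and all letters distinct, the only value for M is 9, so M=9.
Step 8. [col 5: F + B ≡ U (mod 10)] several values work for U in column 5 (F + B ≡ U (mod 10), carry-in 1); try U=0, so U=0.
Step 9. [col 5: F + B ≡ U (mod 10)] column 5: given F=4, U=0, carry-in 1, and digits 0,1,2,3,4,6,7,9 already taken and all letters distinct, F+B≡U (mod 10) forces B=5. So B=5.
Step 10. [col 6: W + A ≡ U (mod 10)] column 6: given A=1, U=0, carry-in 1, and digits 0,1,2,3,4,5,6,7,9 already taken and all letters distinct, W+A≡U (mod 10) forces W=8. So W=8.

Answer: A=1, B=5, F=4, L=2, M=9, O=3, S=7, U=0, W=8, X=6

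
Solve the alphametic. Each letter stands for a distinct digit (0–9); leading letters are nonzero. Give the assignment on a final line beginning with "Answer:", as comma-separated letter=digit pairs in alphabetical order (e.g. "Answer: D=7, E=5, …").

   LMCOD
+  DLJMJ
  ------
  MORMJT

Step 1. [M] M is the leading digit of a 6-digit sum of two 5-digit numbers; the final carry is exactly 1 ⇒ M=1.
Step 2. [col 1: D + J ≡ T (mod 10)] several values work for J in column 1 (D + J ≡ T (mod 10), carry-in 0); try J=7. So J=7.
Step 3. [col 1: D + J ≡ T (mod 10)] column 1 (D + J ≡ T (mod 10), carry-in 0) doesn't pin D yet; pick D=6 and continue ⇒ D=6.
Step 4. [col 1: D + J ≡ T (mod 10)] in column 1 we have D+J≡T with carry-in 0; given D=6, J=7 and digits 1,6,7 already taken and all letters distinct, that pins T to 3, so T=3.
Step 5. [col 2: O + M ≡ J (mod 10)] from column 2 (M=1, J=7, carry-in 1, digits 1,3,6,7 already taken and all letters distinct): O must equal 5, so O=5.
Step 6. [col 3: C + J ≡ M (mod 10)] from column 3 (J=7, M=1, carry-in 0, digits 1,3,5,6,7 already taken and all letters distinct): C must equal 4. So C=4.
Step 7. [col 4: M + L ≡ R (mod 10)] no forcing yet in column 4 (carry-in 1); R=0 is free and consistent — try it ⇒ R=0.
Step 8. [col 4: M + L ≡ R (mod 10)] in column 4 we have M+L≡R with carry-in 1; given M=1, R=0 and digits 0,1,3,4,5,6,7 already taken and all letters distinct, that pins L to 8. So L=8.

Answer: C=4, D=6, J=7, L=8, M=1, O=5, R=0, T=3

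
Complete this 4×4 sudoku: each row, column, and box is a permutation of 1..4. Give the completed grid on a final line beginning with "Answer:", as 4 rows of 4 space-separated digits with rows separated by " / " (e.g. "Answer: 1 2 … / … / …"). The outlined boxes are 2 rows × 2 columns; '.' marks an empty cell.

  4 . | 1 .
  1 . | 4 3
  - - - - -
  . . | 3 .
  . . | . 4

Step 1. [r3c1∈{2}] r3c1's peers cover all but 2. So r3c1=2.
Step 2. [r4c2∈{1,3}] across row 4, 1 lands solely at r4c2 ⇒ r4c2=1.
Step 3. [r1c4∈{2}] r1c4 has the single candidate 2. So r1c4=2.
Step 4. [r4c3∈{2}] r4c3 has the single candidate 2 ⇒ r4c3=2.
Step 5. [r3c4∈{1}] r3c4's peers cover all but 1 ⇒ r3c4=1.
Step 6. [r2c2∈{2}] r2c2's peers cover all but 2, so r2c2=2.
Step 7. [r1c2∈{3}] r1c2 is down to just 3. So r1c2=3.
Step 8. [r3c2∈{4}] nothing but 4 survives at r3c2 ⇒ r3c2=4.
Step 9. [r4c1∈{3}] r4c1 is down to just 3. So r4c1=3.

Answer: 4 3 1 2 / 1 2 4 3 / 2 4 3 1 / 3 1 2 4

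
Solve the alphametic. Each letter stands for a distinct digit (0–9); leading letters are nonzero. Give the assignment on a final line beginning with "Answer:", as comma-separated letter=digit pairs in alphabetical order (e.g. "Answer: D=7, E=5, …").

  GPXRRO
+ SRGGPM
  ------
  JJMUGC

Step 1. [col 1: O + M ≡ C (mod 10)] no forcing yet in column 1 (carry-in 0); O=3 is free and consistent — try it. So O=3.
Step 2. [col 1: O + M ≡ C (mod 10)] no forcing yet in column 1 (carry-in 0); M=4 is free and consistent — try it ⇒ M=4.
Step 3. [col 1: O + M ≡ C (mod 10)] column 1: given O=3, M=4, carry-in 0, and digits 3,4 already taken and all letters distinct, O+M≡C (mod 10) forces C=7. So C=7.
Step 4. [col 2: R + P ≡ G (mod 10)] several values work for G in column 2 (R + P ≡ G (mod 10), carry-in 0); try G=8. So G=8.
Step 5. [col 2: R + P ≡ G (mod 10)] P=6 is one option consistent with column 2 (R + P ≡ G (mod 10), carry-in 0) — take it, so P=6.
Step 6. [col 2: R + P ≡ G (mod 10)] column 2: given P=6, G=8, carry-in 0, and digits 3,4,6,7,8 already taken and all letters distinct, R+P≡G (mod 10) forces R=2 ⇒ R=2.
Step 7. [col 3: R + G ≡ U (mod 10)] in column 3 we have R+G≡U with carry-in 0; given R=2, G=8 and digits 2,3,4,6,7,8 already taken and all letters distinct, that pins U to 0 ⇒ U=0.
Step 8. [col 4: X + G ≡ M (mod 10)] in column 4 we have X+G≡M with carry-in 1; given G=8, M=4 and digits 0,2,3,4,6,7,8 already taken and all letters distinct, that pins X to 5. So X=5.
Step 9. [col 5: P + R ≡ J (mod 10)] in column 5 we have P+R≡J with carry-in 1; given P=6, R=2 and digits 0,2,3,4,5,6,7,8 already taken and all letters distinct, that pins J to 9 ⇒ J=9.
Step 10. [col 6: G + S ≡ J (mod 10)] in column 6 we have G+S≡J with carry-in 0; given G=8, J=9 and digits 0,2,3,4,5,6,7,8,9 already taken and all letters distinct, that pins S to 1. So S=1.

Answer: C=7, G=8, J=9, M=4, O=3, P=6, R=2, S=1, U=0, X=5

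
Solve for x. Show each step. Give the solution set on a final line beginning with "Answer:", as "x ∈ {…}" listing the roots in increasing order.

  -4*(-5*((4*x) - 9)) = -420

Step 1. [-4*(-5*((4*x) - 9)) = -420] -4 out front; divide by -4 ⇒ div: -5*((4*x) - 9) = 105.
Step 2. [-5*((4*x) - 9) = 105] -5 out front; divide by -5, so div: (4*x) - 9 = -21.
Step 3. [(4*x) - 9 = -21] the outer -9 inverts by adding 9, so sub: 4*x = -12.
Step 4. [4*x = -12] leading coefficient 4: divide by 4 ⇒ div: x = -3.

Answer: x ∈ {-3}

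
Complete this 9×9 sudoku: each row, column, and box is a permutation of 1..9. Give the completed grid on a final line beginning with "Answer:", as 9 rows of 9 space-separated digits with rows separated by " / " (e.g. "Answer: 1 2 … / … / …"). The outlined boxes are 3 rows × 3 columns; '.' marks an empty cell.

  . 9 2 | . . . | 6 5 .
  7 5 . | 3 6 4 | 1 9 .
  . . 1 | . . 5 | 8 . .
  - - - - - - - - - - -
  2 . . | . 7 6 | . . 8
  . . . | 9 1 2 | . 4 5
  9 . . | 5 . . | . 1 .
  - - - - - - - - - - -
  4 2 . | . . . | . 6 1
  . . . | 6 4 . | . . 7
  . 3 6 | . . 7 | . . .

Step 1. [r7c4∈{8}] nothing but 8 survives at r7c4, so r7c4=8.
Step 2. [r4c8∈{3}] nothing but 3 survives at r4c8 ⇒ r4c8=3.
Step 3. [r9c9∈{2,4,9}] r9c9 is the only open cell in col 9 admitting 9 ⇒ r9c9=9.
Step 4. [r3c2∈{4,6}] box 1 places 4 nowhere but r3c2, so r3c2=4.
Step 5. [r6c3∈{3,4,7,8}] 4 has one home in row 6: r6c3. So r6c3=4.
Step 6. [r2c3∈{8}] r2c3 has the single candidate 8. So r2c3=8.
Step 7. [r5c7∈{7}] r5c7 has the single candidate 7, so r5c7=7.
Step 8. [r2c9∈{2}] r2c9 is down to just 2. So r2c9=2.
Step 9. [r1c1∈{3}] r1c1's peers cover all but 3 ⇒ r1c1=3.
Step 10. [r6c7∈{2}] only 2 remains possible at r6c7, so r6c7=2.
Step 11. [r1c5∈{8}] only 8 remains possible at r1c5 ⇒ r1c5=8.
Step 12. [r6c5∈{3}] r6c5's peers cover all but 3. So r6c5=3.
Step 13. [r6c2∈{6,7,8}] across row 6, 7 lands solely at r6c2 ⇒ r6c2=7.
Step 14. [r8c8∈{2,8}] in row 8, 2 fits only at r8c8 ⇒ r8c8=2.
Step 15. [r3c5∈{2,9}] in row 3, 9 fits only at r3c5 ⇒ r3c5=9.
Step 16. [r7c5∈{5}] only 5 remains possible at r7c5 ⇒ r7c5=5.
Step 17. [r1c4∈{1,7}] row 1 places 7 nowhere but r1c4, so r1c4=7.
Step 18. [r9c4∈{1,2}] in col 4, 1 fits only at r9c4, so r9c4=1.
Step 19. [r8c1∈{1,5,8}] r8c1 is the only open cell in col 1 admitting 1, so r8c1=1.
Step 20. [r9c1∈{5,8}] r9c1 is the only open cell in col 1 admitting 5. So r9c1=5.
Step 21. [r7c7∈{3}] r7c7 is down to just 3 ⇒ r7c7=3.
Step 22. [r5c1∈{6,8}] r5c1 is the only open cell in col 1 admitting 8, so r5c1=8.
Step 23. [r8c3∈{9}] nothing but 9 survives at r8c3 ⇒ r8c3=9.
Step 24. [r7c6∈{9}] r7c6's peers cover all but 9. So r7c6=9.
Step 25. [r5c3∈{3}] r5c3's peers cover all but 3 ⇒ r5c3=3.
Step 26. [r4c3∈{5}] r4c3 has the single candidate 5, so r4c3=5.
Step 27. [r4c2∈{1}] r4c2 has the single candidate 1, so r4c2=1.
Step 28. [r3c4∈{2}] r3c4 is down to just 2. So r3c4=2.
Step 29. [r3c9∈{3}] only 3 remains possible at r3c9, so r3c9=3.
Step 30. [r6c6∈{8}] only 8 remains possible at r6c6, so r6c6=8.
Step 31. [r1c9∈{4}] nothing but 4 survives at r1c9, so r1c9=4.
Step 32. [r4c7∈{9}] r4c7 has the single candidate 9, so r4c7=9.
Step 33. [r9c5∈{2}] r9c5's peers cover all but 2, so r9c5=2.
Step 34. [r8c7∈{5}] only 5 remains possible at r8c7. So r8c7=5.
Step 35. [r1c6∈{1}] r1c6's peers cover all but 1. So r1c6=1.
Step 36. [r9c8∈{8}] r9c8's peers cover all but 8, so r9c8=8.
Step 37. [r7c3∈{7}] r7c3 is down to just 7 ⇒ r7c3=7.
Step 38. [r3c1∈{6}] nothing but 6 survives at r3c1, so r3c1=6.
Step 39. [r8c6∈{3}] only 3 remains possible at r8c6, so r8c6=3.
Step 40. [r3c8∈{7}] nothing but 7 survives at r3c8 ⇒ r3c8=7.
Step 41. [r9c7∈{4}] r9c7 has the single candidate 4 ⇒ r9c7=4.
Step 42. [r5c2∈{6}] only 6 remains possible at r5c2 ⇒ r5c2=6.
Step 43. [r8c2∈{8}] only 8 remains possible at r8c2, so r8c2=8.
Step 44. [r6c9∈{6}] r6c9 is down to just 6 ⇒ r6c9=6.
Step 45. [r4c4∈{4}] only 4 remains possible at r4c4 ⇒ r4c4=4.

Answer: 3 9 2 7 8 1 6 5 4 / 7 5 8 3 6 4 1 9 2 / 6 4 1 2 9 5 8 7 3 / 2 1 5 4 7 6 9 3 8 / 8 6 3 9 1 2 7 4 5 / 9 7 4 5 3 8 2 1 6 / 4 2 7 8 5 9 3 6 1 / 1 8 9 6 4 3 5 2 7 / 5 3 6 1 2 7 4 8 9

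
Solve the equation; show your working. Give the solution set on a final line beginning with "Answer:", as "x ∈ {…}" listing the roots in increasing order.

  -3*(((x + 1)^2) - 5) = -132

Step 1. [-3*(((x + 1)^2) - 5) = -132] -3 out front; divide by -3. So div: ((x + 1)^2) - 5 = 44.
Step 2. [((x + 1)^2) - 5 = 44] the outer -5 inverts by adding 5 ⇒ sub: (x + 1)^2 = 49.
Step 3. [(x + 1)^2 = 49] 49 ≥ 0, LHS is (·)² — take ±√ ⇒ sqrt: x + 1 = 7 or -7.
Step 4. [x + 1 = 7 or -7] subtract 1: x sits inside (… + 1) ⇒ sub: x = 6 or -8.

Answer: x ∈ {-8, 6}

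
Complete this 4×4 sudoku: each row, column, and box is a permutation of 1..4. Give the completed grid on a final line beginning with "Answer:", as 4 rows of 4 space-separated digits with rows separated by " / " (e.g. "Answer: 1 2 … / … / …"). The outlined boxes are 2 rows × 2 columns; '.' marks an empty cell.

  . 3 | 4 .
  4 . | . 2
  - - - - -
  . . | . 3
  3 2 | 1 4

Step 1. [r2c2∈{1}] r2c2's peers cover all but 1. So r2c2=1.
Step 2. [r3c2∈{4}] r3c2's peers cover all but 4 ⇒ r3c2=4.
Step 3. [r3c1∈{1}] r3c1 has the single candidate 1. So r3c1=1.
Step 4. [r1c1∈{2}] nothing but 2 survives at r1c1 ⇒ r1c1=2.
Step 5. [r2c3∈{3}] only 3 remains possible at r2c3, so r2c3=3.
Step 6. [r3c3∈{2}] nothing but 2 survives at r3c3, so r3c3=2.
Step 7. [r1c4∈{1}] r1c4's peers cover all but 1. So r1c4=1.

Answer: 2 3 4 1 / 4 1 3 2 / 1 4 2 3 / 3 2 1 4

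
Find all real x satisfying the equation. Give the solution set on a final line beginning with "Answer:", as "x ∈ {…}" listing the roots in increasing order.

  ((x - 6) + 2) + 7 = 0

Step 1. [((x - 6) + 2) + 7 = 0] subtract 7: x sits inside (… + 7), so sub: (x - 6) + 2 = -7.
Step 2. [(x - 6) + 2 = -7] the outer +2 inverts by subtracting 2 ⇒ sub: x - 6 = -9.
Step 3. [x - 6 = -9] the outer -6 inverts by adding 6. So sub: x = -3.

Answer: x ∈ {-3}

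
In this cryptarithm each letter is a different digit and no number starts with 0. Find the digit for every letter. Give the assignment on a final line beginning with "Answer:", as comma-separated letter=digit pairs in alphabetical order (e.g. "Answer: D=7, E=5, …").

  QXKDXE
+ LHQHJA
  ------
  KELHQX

Step 1. [col 1: E + A ≡ X (mod 10)] column 1 (E + A ≡ X (mod 10), carry-in 0) doesn't pin A yet; pick A=7 and continue ⇒ A=7.
Step 2. [col 1: E + A ≡ X (mod 10)] no forcing yet in column 1 (carry-in 0); E=6 is free and consistent — try it, so E=6.
Step 3. [col 1: E + A ≡ X (mod 10)] column 1 reads E+A+carry(0)=X with E=6, A=7; with digits 6,7 already taken and all letters distinct, the only value for X is 3, so X=3.
Step 4. [col 2: X + J ≡ Q (mod 10)] Q=5 is one option consistent with column 2 (X + J ≡ Q (mod 10), carry-in 1) — take it. So Q=5.
Step 5. [col 2: X + J ≡ Q (mod 10)] from column 2 (X=3, Q=5, carry-in 1, digits 3,5,6,7 already taken and all letters distinct): J must equal 1. So J=1.
Step 6. [col 3: D + H ≡ H (mod 10)] column 3: given nothing yet, carry-in 0, and digits 1,3,5,6,7 already taken and all letters distinct, D+H≡H (mod 10) forces D=0. So D=0.
Step 7. [col 3: D + H ≡ H (mod 10)] several values work for H in column 3 (D + H ≡ H (mod 10), carry-in 0); try H=2 ⇒ H=2.
Step 8. [col 4: K + Q ≡ L (mod 10)] several values work for K in column 4 (K + Q ≡ L (mod 10), carry-in 0); try K=9. So K=9.
Step 9. [col 4: K + Q ≡ L (mod 10)] column 4: given K=9, Q=5, carry-in 0, and digits 0,1,2,3,5,6,7,9 already taken and all letters distinct, K+Q≡L (mod 10) forces L=4. So L=4.

Answer: A=7, D=0, E=6, H=2, J=1, K=9, L=4, Q=5, X=3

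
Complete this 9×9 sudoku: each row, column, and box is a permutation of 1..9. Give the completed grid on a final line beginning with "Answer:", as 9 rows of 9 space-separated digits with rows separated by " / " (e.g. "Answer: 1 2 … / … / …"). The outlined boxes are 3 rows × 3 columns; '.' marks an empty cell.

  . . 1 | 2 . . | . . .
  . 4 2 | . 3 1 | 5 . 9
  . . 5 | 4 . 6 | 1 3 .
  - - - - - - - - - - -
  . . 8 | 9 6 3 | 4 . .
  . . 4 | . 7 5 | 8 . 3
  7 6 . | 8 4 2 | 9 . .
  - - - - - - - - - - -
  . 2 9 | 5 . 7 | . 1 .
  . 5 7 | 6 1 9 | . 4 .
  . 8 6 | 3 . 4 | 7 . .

Step 1. [r1c6∈{8}] r1c6 has the single candidate 8, so r1c6=8.
Step 2. [r1c7∈{6}] r1c7's peers cover all but 6 ⇒ r1c7=6.
Step 3. [r3c9∈{2,7,8}] row 3 places 2 nowhere but r3c9, so r3c9=2.
Step 4. [r6c8∈{5}] r6c8 is down to just 5. So r6c8=5.
Step 5. [r4c2∈{1}] r4c2's peers cover all but 1. So r4c2=1.
Step 6. [r1c8∈{7}] r1c8's peers cover all but 7 ⇒ r1c8=7.
Step 7. [r8c1∈{3}] only 3 remains possible at r8c1, so r8c1=3.
Step 8. [r1c1∈{9}] r1c1 is down to just 9, so r1c1=9.
Step 9. [r4c8∈{2}] only 2 remains possible at r4c8, so r4c8=2.
Step 10. [r8c9∈{8}] r8c9 has the single candidate 8, so r8c9=8.
Step 11. [r2c1∈{6,8}] across row 2, 6 lands solely at r2c1 ⇒ r2c1=6.
Step 12. [r9c5∈{2}] only 2 remains possible at r9c5, so r9c5=2.
Step 13. [r5c1∈{2}] r5c1 has the single candidate 2 ⇒ r5c1=2.
Step 14. [r3c5∈{9}] r3c5 is down to just 9, so r3c5=9.
Step 15. [r5c2∈{9}] r5c2 has the single candidate 9 ⇒ r5c2=9.
Step 16. [r5c4∈{1}] nothing but 1 survives at r5c4 ⇒ r5c4=1.
Step 17. [r4c1∈{5}] nothing but 5 survives at r4c1. So r4c1=5.
Step 18. [r2c4∈{7}] nothing but 7 survives at r2c4 ⇒ r2c4=7.
Step 19. [r7c5∈{8}] r7c5 is down to just 8 ⇒ r7c5=8.
Step 20. [r6c9∈{1}] r6c9's peers cover all but 1. So r6c9=1.
Step 21. [r9c8∈{9}] only 9 remains possible at r9c8. So r9c8=9.
Step 22. [r9c9∈{5}] r9c9 has the single candidate 5, so r9c9=5.
Step 23. [r9c1∈{1}] r9c1 is down to just 1. So r9c1=1.
Step 24. [r1c9∈{4}] nothing but 4 survives at r1c9. So r1c9=4.
Step 25. [r3c2∈{7}] only 7 remains possible at r3c2 ⇒ r3c2=7.
Step 26. [r2c8∈{8}] only 8 remains possible at r2c8 ⇒ r2c8=8.
Step 27. [r4c9∈{7}] nothing but 7 survives at r4c9 ⇒ r4c9=7.
Step 28. [r3c1∈{8}] r3c1's peers cover all but 8, so r3c1=8.
Step 29. [r8c7∈{2}] r8c7 is down to just 2, so r8c7=2.
Step 30. [r6c3∈{3}] r6c3's peers cover all but 3 ⇒ r6c3=3.
Step 31. [r7c7∈{3}] only 3 remains possible at r7c7 ⇒ r7c7=3.
Step 32. [r1c5∈{5}] nothing but 5 survives at r1c5. So r1c5=5.
Step 33. [r7c9∈{6}] nothing but 6 survives at r7c9, so r7c9=6.
Step 34. [r5c8∈{6}] r5c8 is down to just 6, so r5c8=6.
Step 35. [r1c2∈{3}] only 3 remains possible at r1c2. So r1c2=3.
Step 36. [r7c1∈{4}] r7c1 is down to just 4, so r7c1=4.

Answer: 9 3 1 2 5 8 6 7 4 / 6 4 2 7 3 1 5 8 9 / 8 7 5 4 9 6 1 3 2 / 5 1 8 9 6 3 4 2 7 / 2 9 4 1 7 5 8 6 3 / 7 6 3 8 4 2 9 5 1 / 4 2 9 5 8 7 3 1 6 / 3 5 7 6 1 9 2 4 8 / 1 8 6 3 2 4 7 9 5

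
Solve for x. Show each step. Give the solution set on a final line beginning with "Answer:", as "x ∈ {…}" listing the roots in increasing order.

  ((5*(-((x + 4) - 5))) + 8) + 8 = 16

Step 1. [((5*(-((x + 4) - 5))) + 8) + 8 = 16] peel the +8: subtract 8 from each side, so sub: (5*(-((x + 4) - 5))) + 8 = 8.
Step 2. [(5*(-((x + 4) - 5))) + 8 = 8] 8 comes off first (subtract 8). So sub: 5*(-((x + 4) - 5)) = 0.
Step 3. [5*(-((x + 4) - 5)) = 0] divide by the outer 5. So div: -((x + 4) - 5) = 0.
Step 4. [-((x + 4) - 5) = 0] leading − — multiply by −1. So neg: (x + 4) - 5 = 0.
Step 5. [(x + 4) - 5 = 0] add 5: x sits inside (… - 5) ⇒ sub: x + 4 = 5.
Step 6. [x + 4 = 5] the outer +4 inverts by subtracting 4, so sub: x = 1.

Answer: x ∈ {1}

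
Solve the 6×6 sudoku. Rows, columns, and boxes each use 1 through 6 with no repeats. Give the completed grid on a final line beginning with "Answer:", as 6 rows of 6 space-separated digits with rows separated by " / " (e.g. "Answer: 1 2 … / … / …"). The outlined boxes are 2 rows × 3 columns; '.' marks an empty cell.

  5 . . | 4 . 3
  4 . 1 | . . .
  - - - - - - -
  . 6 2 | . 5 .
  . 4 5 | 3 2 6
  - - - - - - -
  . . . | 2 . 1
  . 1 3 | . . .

Step 1. [r2c5∈{6}] r2c5 is down to just 6 ⇒ r2c5=6.
Step 2. [r5c3∈{4,6}] across col 3, 4 lands solely at r5c3, so r5c3=4.
Step 3. [r6c4∈{5,6}] in col 4, 6 fits only at r6c4 ⇒ r6c4=6.
Step 4. [r6c6∈{4,5}] across row 6, 5 lands solely at r6c6. So r6c6=5.
Step 5. [r2c2∈{2,3}] in row 2, 3 fits only at r2c2, so r2c2=3.
Step 6. [r4c1∈{1}] r4c1 is down to just 1, so r4c1=1.
Step 7. [r1c3∈{6}] r1c3's peers cover all but 6, so r1c3=6.
Step 8. [r3c4∈{1}] r3c4 has the single candidate 1 ⇒ r3c4=1.
Step 9. [r2c6∈{2}] r2c6 is down to just 2, so r2c6=2.
Step 10. [r1c5∈{1}] r1c5 has the single candidate 1. So r1c5=1.
Step 11. [r1c2∈{2}] r1c2's peers cover all but 2, so r1c2=2.
Step 12. [r6c1∈{2}] nothing but 2 survives at r6c1, so r6c1=2.
Step 13. [r2c4∈{5}] r2c4 has the single candidate 5, so r2c4=5.
Step 14. [r3c6∈{4}] nothing but 4 survives at r3c6 ⇒ r3c6=4.
Step 15. [r3c1∈{3}] r3c1 is down to just 3, so r3c1=3.
Step 16. [r6c5∈{4}] r6c5 has the single candidate 4, so r6c5=4.
Step 17. [r5c5∈{3}] r5c5's peers cover all but 3 ⇒ r5c5=3.
Step 18. [r5c1∈{6}] only 6 remains possible at r5c1 ⇒ r5c1=6.
Step 19. [r5c2∈{5}] r5c2 has the single candidate 5. So r5c2=5.

Answer: 5 2 6 4 1 3 / 4 3 1 5 6 2 / 3 6 2 1 5 4 / 1 4 5 3 2 6 / 6 5 4 2 3 1 / 2 1 3 6 4 5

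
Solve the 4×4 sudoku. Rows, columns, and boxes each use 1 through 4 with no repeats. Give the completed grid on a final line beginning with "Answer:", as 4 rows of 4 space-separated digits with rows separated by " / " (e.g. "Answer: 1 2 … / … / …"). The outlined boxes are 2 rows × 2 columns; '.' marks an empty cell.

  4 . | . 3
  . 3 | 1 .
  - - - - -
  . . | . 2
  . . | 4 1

Step 1. [r1c2∈{1,2}] in row 1, 1 fits only at r1c2 ⇒ r1c2=1.
Step 2. [r4c1∈{2,3}] 3 has one home in row 4: r4c1. So r4c1=3.
Step 3. [r2c1∈{2}] only 2 remains possible at r2c1, so r2c1=2.
Step 4. [r2c4∈{4}] r2c4 has the single candidate 4. So r2c4=4.
Step 5. [r3c3∈{3}] r3c3 is down to just 3, so r3c3=3.
Step 6. [r4c2∈{2}] nothing but 2 survives at r4c2 ⇒ r4c2=2.
Step 7. [r1c3∈{2}] r1c3 has the single candidate 2 ⇒ r1c3=2.
Step 8. [r3c2∈{4}] r3c2's peers cover all but 4 ⇒ r3c2=4.
Step 9. [r3c1∈{1}] nothing but 1 survives at r3c1, so r3c1=1.

Answer: 4 1 2 3 / 2 3 1 4 / 1 4 3 2 / 3 2 4 1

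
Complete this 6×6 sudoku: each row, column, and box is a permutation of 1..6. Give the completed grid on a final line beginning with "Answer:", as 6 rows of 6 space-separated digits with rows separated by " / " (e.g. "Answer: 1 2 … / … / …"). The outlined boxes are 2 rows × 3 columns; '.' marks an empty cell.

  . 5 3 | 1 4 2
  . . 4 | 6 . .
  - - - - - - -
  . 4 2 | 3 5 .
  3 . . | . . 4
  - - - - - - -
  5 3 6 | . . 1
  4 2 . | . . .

Step 1. [r4c5∈{1,2,6}] in col 5, 1 fits only at r4c5. So r4c5=1.
Step 2. [r2c5∈{3}] only 3 remains possible at r2c5. So r2c5=3.
Step 3. [r6c6∈{3,5,6}] 3 has one home in row 6: r6c6 ⇒ r6c6=3.
Step 4. [r3c1∈{1,6}] r3c1 is the only open cell in row 3 admitting 1. So r3c1=1.
Step 5. [r5c5∈{2}] nothing but 2 survives at r5c5 ⇒ r5c5=2.
Step 6. [r6c5∈{6}] r6c5 has the single candidate 6 ⇒ r6c5=6.
Step 7. [r2c2∈{1}] r2c2's peers cover all but 1. So r2c2=1.
Step 8. [r4c4∈{2}] nothing but 2 survives at r4c4, so r4c4=2.
Step 9. [r3c6∈{6}] nothing but 6 survives at r3c6. So r3c6=6.
Step 10. [r4c3∈{5}] nothing but 5 survives at r4c3. So r4c3=5.
Step 11. [r5c4∈{4}] r5c4's peers cover all but 4. So r5c4=4.
Step 12. [r1c1∈{6}] nothing but 6 survives at r1c1. So r1c1=6.
Step 13. [r2c1∈{2}] nothing but 2 survives at r2c1. So r2c1=2.
Step 14. [r6c3∈{1}] nothing but 1 survives at r6c3. So r6c3=1.
Step 15. [r6c4∈{5}] r6c4 has the single candidate 5 ⇒ r6c4=5.
Step 16. [r2c6∈{5}] only 5 remains possible at r2c6 ⇒ r2c6=5.
Step 17. [r4c2∈{6}] nothing but 6 survives at r4c2. So r4c2=6.

Answer: 6 5 3 1 4 2 / 2 1 4 6 3 5 / 1 4 2 3 5 6 / 3 6 5 2 1 4 / 5 3 6 4 2 1 / 4 2 1 5 6 3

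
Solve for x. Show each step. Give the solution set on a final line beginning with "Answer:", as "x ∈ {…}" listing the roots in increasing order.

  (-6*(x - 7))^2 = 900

Step 1. [(-6*(x - 7))^2 = 900] LHS squared, RHS 900 ≥ 0: apply √ (±), so sqrt: -6*(x - 7) = 30 or -30.
Step 2. [-6*(x - 7) = 30 or -30] -6 out front; divide by -6. So div: x - 7 = -5 or 5.
Step 3. [x - 7 = -5 or 5] add 7: x sits inside (… - 7). So sub: x = 2 or 12.

Answer: x ∈ {2, 12}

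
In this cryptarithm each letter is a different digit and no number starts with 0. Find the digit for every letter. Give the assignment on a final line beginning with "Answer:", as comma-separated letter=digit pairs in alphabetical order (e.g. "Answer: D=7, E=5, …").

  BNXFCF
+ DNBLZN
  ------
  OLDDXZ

Step 1. [col 1: F + N ≡ Z (mod 10)] N=1 is one option consistent with column 1 (F + N ≡ Z (mod 10), carry-in 0) — take it. So N=1.
Step 2. [col 1: F + N ≡ Z (mod 10)] no forcing yet in column 1 (carry-in 0); F=9 is free and consistent — try it, so F=9.
Step 3. [col 1: F + N ≡ Z (mod 10)] from column 1 (F=9, N=1, carry-in 0, digits 1,9 already taken and all letters distinct): Z must equal 0 ⇒ Z=0.
Step 4. [col 2: C + Z ≡ X (mod 10)] several values work for C in column 2 (C + Z ≡ X (mod 10), carry-in 1); try C=4. So C=4.
Step 5. [col 2: C + Z ≡ X (mod 10)] column 2: given C=4, Z=0, carry-in 1, and digits 0,1,4,9 already taken and all letters distinct, C+Z≡X (mod 10) forces X=5 ⇒ X=5.
Step 6. [col 3: F + L ≡ D (mod 10)] L=3 is one option consistent with column 3 (F + L ≡ D (mod 10), carry-in 0) — take it, so L=3.
Step 7. [col 3: F + L ≡ D (mod 10)] from column 3 (F=9, L=3, carry-in 0, digits 0,1,3,4,5,9 already taken and all letters distinct): D must equal 2 ⇒ D=2.
Step 8. [col 4: X + B ≡ D (mod 10)] in column 4 we have X+B≡D with carry-in 1; given X=5, D=2 and digits 0,1,2,3,4,5,9 already taken and all letters distinct, that pins B to 6 ⇒ B=6.
Step 9. [col 6: B + D ≡ O (mod 10)] from column 6 (B=6, D=2, carry-in 0, digits 0,1,2,3,4,5,6,9 already taken and all letters distinct): O must equal 8, so O=8.

Answer: B=6, C=4, D=2, F=9, L=3, N=1, O=8, X=5, Z=0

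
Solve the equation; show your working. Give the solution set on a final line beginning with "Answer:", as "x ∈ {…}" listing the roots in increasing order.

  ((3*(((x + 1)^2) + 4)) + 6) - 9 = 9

Step 1. [((3*(((x + 1)^2) + 4)) + 6) - 9 = 9] 9 comes off first (add 9). So sub: (3*(((x + 1)^2) + 4)) + 6 = 18.
Step 2. [(3*(((x + 1)^2) + 4)) + 6 = 18] 3 divides every term; factor it out, so factor: (((x + 1)^2) + 4) + 2 = 6.
Step 3. [(((x + 1)^2) + 4) + 2 = 6] the outer +2 inverts by subtracting 2 ⇒ sub: ((x + 1)^2) + 4 = 4.
Step 4. [((x + 1)^2) + 4 = 4] peel the +4: subtract 4 from each side. So sub: (x + 1)^2 = 0.
Step 5. [(x + 1)^2 = 0] √ both sides: 0 ≥ 0 gives two branches ⇒ sqrt: x + 1 = 0.
Step 6. [x + 1 = 0] peel the +1: subtract 1 from each side ⇒ sub: x = -1.

Answer: x ∈ {-1}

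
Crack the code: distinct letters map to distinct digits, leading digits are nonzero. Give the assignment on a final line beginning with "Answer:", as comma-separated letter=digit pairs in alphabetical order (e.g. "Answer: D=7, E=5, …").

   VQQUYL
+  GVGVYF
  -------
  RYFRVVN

Step 1. [col 1: L + F ≡ N (mod 10)] F=4 is one option consistent with column 1 (L + F ≡ N (mod 10), carry-in 0) — take it, so F=4.
Step 2. [R] adding two 6-digit numbers gives at most 6+1 digits, and here it does — R is that final carry and must be 1. So R=1.
Step 3. [col 1: L + F ≡ N (mod 10)] no forcing yet in column 1 (carry-in 0); L=8 is free and consistent — try it. So L=8.
Step 4. [col 1: L + F ≡ N (mod 10)] column 1 reads L+F+carry(0)=N with L=8, F=4; with digits 1,4,8 already taken and all letters distinct, the only value for N is 2 ⇒ N=2.
Step 5. [col 2: Y + Y ≡ V (mod 10)] no forcing yet in column 2 (carry-in 1); Y=3 is free and consistent — try it. So Y=3.
Step 6. [col 2: Y + Y ≡ V (mod 10)] column 2: given Y=3, carry-in 1, and digits 1,2,3,4,8 already taken and all letters distinct, Y+Y≡V (mod 10) forces V=7. So V=7.
Step 7. [col 3: U + V ≡ V (mod 10)] in column 3 we have U+V≡V with carry-in 0; given V=7 and digits 1,2,3,4,7,8 already taken and all letters distinct, that pins U to 0 ⇒ U=0.
Step 8. [col 4: Q + G ≡ R (mod 10)] column 4 (Q + G ≡ R (mod 10), carry-in 0) doesn't pin Q yet; pick Q=6 and continue ⇒ Q=6.
Step 9. [col 4: Q + G ≡ R (mod 10)] in column 4 we have Q+G≡R with carry-in 0; given Q=6, R=1 and digits 0,1,2,3,4,6,7,8 already taken and all letters distinct, that pins G to 5 ⇒ G=5.

Answer: F=4, G=5, L=8, N=2, Q=6, R=1, U=0, V=7, Y=3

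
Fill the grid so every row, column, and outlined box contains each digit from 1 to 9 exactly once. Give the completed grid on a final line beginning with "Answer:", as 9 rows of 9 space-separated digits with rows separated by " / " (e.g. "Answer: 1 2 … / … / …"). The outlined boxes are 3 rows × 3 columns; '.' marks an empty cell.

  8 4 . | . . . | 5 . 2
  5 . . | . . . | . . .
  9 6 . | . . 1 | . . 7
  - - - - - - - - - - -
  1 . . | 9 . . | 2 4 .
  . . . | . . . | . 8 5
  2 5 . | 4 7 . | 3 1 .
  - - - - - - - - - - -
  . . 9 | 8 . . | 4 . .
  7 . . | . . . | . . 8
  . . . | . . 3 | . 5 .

Step 1. [r4c9∈{6}] nothing but 6 survives at r4c9, so r4c9=6.
Step 2. [r3c5∈{2,3,4,5,8}] in row 3, 4 fits only at r3c5 ⇒ r3c5=4.
Step 3. [r8c3∈{1,2,3,4,5,6}] r8c3 is the only open cell in col 3 admitting 5, so r8c3=5.
Step 4. [r3c8∈{3}] nothing but 3 survives at r3c8. So r3c8=3.
Step 5. [r8c2∈{1,2,3}] r8c2 is the only open cell in row 8 admitting 3 ⇒ r8c2=3.
Step 6. [r7c1∈{6}] r7c1 is down to just 6, so r7c1=6.
Step 7. [r1c3∈{1,3,7}] in row 1, 1 fits only at r1c3 ⇒ r1c3=1.
Step 8. [r2c3∈{2,3,7}] 3 has one home in box 1: r2c3. So r2c3=3.
Step 9. [r2c2∈{2,7}] r2c2 is the only open cell in box 1 admitting 7 ⇒ r2c2=7.
Step 10. [r4c2∈{8}] only 8 remains possible at r4c2 ⇒ r4c2=8.
Step 11. [r2c5∈{2,6,8,9}] across col 5, 8 lands solely at r2c5. So r2c5=8.
Step 12. [r4c5∈{3,5}] across row 4, 3 lands solely at r4c5 ⇒ r4c5=3.
Step 13. [r7c5∈{1,2,5}] across col 5, 5 lands solely at r7c5, so r7c5=5.
Step 14. [r7c8∈{2,7}] across col 8, 7 lands solely at r7c8 ⇒ r7c8=7.
Step 15. [r7c6∈{2}] nothing but 2 survives at r7c6. So r7c6=2.
Step 16. [r5c6∈{6}] r5c6's peers cover all but 6, so r5c6=6.
Step 17. [r2c6∈{9}] r2c6 is down to just 9, so r2c6=9.
Step 18. [r1c5∈{6}] r1c5 has the single candidate 6. So r1c5=6.
Step 19. [r9c4∈{1,6,7}] row 9 places 7 nowhere but r9c4 ⇒ r9c4=7.
Step 20. [r9c7∈{1,6,9}] r9c7 is the only open cell in row 9 admitting 6. So r9c7=6.
Step 21. [r5c7∈{7,9}] across col 7, 7 lands solely at r5c7. So r5c7=7.
Step 22. [r8c7∈{1,9}] across col 7, 9 lands solely at r8c7 ⇒ r8c7=9.
Step 23. [r9c9∈{1}] only 1 remains possible at r9c9. So r9c9=1.
Step 24. [r5c3∈{4}] r5c3's peers cover all but 4. So r5c3=4.
Step 25. [r5c5∈{1,2}] col 5 places 2 nowhere but r5c5. So r5c5=2.
Step 26. [r3c3∈{2}] nothing but 2 survives at r3c3, so r3c3=2.
Step 27. [r5c4∈{1}] r5c4 is down to just 1. So r5c4=1.
Step 28. [r6c6∈{8}] r6c6 has the single candidate 8 ⇒ r6c6=8.
Step 29. [r4c3∈{7}] only 7 remains possible at r4c3 ⇒ r4c3=7.
Step 30. [r6c3∈{6}] r6c3's peers cover all but 6, so r6c3=6.
Step 31. [r8c8∈{2}] only 2 remains possible at r8c8 ⇒ r8c8=2.
Step 32. [r2c7∈{1}] r2c7's peers cover all but 1. So r2c7=1.
Step 33. [r3c4∈{5}] r3c4's peers cover all but 5, so r3c4=5.
Step 34. [r5c2∈{9}] r5c2 is down to just 9 ⇒ r5c2=9.
Step 35. [r9c1∈{4}] nothing but 4 survives at r9c1 ⇒ r9c1=4.
Step 36. [r8c5∈{1}] only 1 remains possible at r8c5. So r8c5=1.
Step 37. [r2c8∈{6}] r2c8 is down to just 6, so r2c8=6.
Step 38. [r9c2∈{2}] only 2 remains possible at r9c2, so r9c2=2.
Step 39. [r5c1∈{3}] nothing but 3 survives at r5c1 ⇒ r5c1=3.
Step 40. [r9c3∈{8}] r9c3's peers cover all but 8 ⇒ r9c3=8.
Step 41. [r2c9∈{4}] r2c9 is down to just 4, so r2c9=4.
Step 42. [r4c6∈{5}] r4c6's peers cover all but 5. So r4c6=5.
Step 43. [r8c4∈{6}] r8c4's peers cover all but 6, so r8c4=6.
Step 44. [r8c6∈{4}] nothing but 4 survives at r8c6, so r8c6=4.
Step 45. [r3c7∈{8}] r3c7 has the single candidate 8, so r3c7=8.
Step 46. [r1c4∈{3}] r1c4 has the single candidate 3. So r1c4=3.
Step 47. [r2c4∈{2}] only 2 remains possible at r2c4. So r2c4=2.
Step 48. [r7c9∈{3}] nothing but 3 survives at r7c9, so r7c9=3.
Step 49. [r1c8∈{9}] only 9 remains possible at r1c8 ⇒ r1c8=9.
Step 50. [r6c9∈{9}] nothing but 9 survives at r6c9 ⇒ r6c9=9.
Step 51. [r1c6∈{7}] r1c6's peers cover all but 7. So r1c6=7.
Step 52. [r9c5∈{9}] r9c5 has the single candidate 9 ⇒ r9c5=9.
Step 53. [r7c2∈{1}] r7c2's peers cover all but 1. So r7c2=1.

Answer: 8 4 1 3 6 7 5 9 2 / 5 7 3 2 8 9 1 6 4 / 9 6 2 5 4 1 8 3 7 / 1 8 7 9 3 5 2 4 6 / 3 9 4 1 2 6 7 8 5 / 2 5 6 4 7 8 3 1 9 / 6 1 9 8 5 2 4 7 3 / 7 3 5 6 1 4 9 2 8 / 4 2 8 7 9 3 6 5 1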